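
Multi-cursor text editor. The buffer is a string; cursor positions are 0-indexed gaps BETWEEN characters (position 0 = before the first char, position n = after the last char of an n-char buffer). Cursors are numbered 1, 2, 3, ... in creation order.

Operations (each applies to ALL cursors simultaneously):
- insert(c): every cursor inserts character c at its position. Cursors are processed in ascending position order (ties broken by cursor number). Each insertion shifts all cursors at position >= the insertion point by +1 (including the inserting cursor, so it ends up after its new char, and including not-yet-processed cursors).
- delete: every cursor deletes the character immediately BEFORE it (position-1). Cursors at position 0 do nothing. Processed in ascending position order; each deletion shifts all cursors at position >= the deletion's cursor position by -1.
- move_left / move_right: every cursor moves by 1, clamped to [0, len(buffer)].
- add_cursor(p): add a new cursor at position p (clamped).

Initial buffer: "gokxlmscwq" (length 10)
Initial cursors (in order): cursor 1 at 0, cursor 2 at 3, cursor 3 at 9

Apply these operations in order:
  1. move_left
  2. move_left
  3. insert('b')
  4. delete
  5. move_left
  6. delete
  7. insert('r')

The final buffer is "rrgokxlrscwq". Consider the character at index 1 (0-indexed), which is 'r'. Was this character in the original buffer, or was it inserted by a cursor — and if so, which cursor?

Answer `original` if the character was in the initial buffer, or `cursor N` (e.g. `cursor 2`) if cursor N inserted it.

Answer: cursor 2

Derivation:
After op 1 (move_left): buffer="gokxlmscwq" (len 10), cursors c1@0 c2@2 c3@8, authorship ..........
After op 2 (move_left): buffer="gokxlmscwq" (len 10), cursors c1@0 c2@1 c3@7, authorship ..........
After op 3 (insert('b')): buffer="bgbokxlmsbcwq" (len 13), cursors c1@1 c2@3 c3@10, authorship 1.2......3...
After op 4 (delete): buffer="gokxlmscwq" (len 10), cursors c1@0 c2@1 c3@7, authorship ..........
After op 5 (move_left): buffer="gokxlmscwq" (len 10), cursors c1@0 c2@0 c3@6, authorship ..........
After op 6 (delete): buffer="gokxlscwq" (len 9), cursors c1@0 c2@0 c3@5, authorship .........
After op 7 (insert('r')): buffer="rrgokxlrscwq" (len 12), cursors c1@2 c2@2 c3@8, authorship 12.....3....
Authorship (.=original, N=cursor N): 1 2 . . . . . 3 . . . .
Index 1: author = 2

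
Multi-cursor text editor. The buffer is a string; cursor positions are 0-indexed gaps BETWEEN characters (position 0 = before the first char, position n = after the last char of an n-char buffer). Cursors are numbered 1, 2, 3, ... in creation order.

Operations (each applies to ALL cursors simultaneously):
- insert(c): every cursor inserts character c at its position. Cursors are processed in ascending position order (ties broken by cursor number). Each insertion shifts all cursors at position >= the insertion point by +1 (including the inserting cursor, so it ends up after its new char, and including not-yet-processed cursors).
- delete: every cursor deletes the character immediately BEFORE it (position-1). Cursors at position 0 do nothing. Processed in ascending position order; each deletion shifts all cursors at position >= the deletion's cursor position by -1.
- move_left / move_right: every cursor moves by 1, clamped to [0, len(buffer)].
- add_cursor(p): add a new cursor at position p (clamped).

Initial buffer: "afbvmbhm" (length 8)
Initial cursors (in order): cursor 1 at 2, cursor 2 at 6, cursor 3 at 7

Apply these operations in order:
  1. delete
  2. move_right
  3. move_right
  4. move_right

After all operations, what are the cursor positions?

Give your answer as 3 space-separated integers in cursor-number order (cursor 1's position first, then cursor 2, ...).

Answer: 4 5 5

Derivation:
After op 1 (delete): buffer="abvmm" (len 5), cursors c1@1 c2@4 c3@4, authorship .....
After op 2 (move_right): buffer="abvmm" (len 5), cursors c1@2 c2@5 c3@5, authorship .....
After op 3 (move_right): buffer="abvmm" (len 5), cursors c1@3 c2@5 c3@5, authorship .....
After op 4 (move_right): buffer="abvmm" (len 5), cursors c1@4 c2@5 c3@5, authorship .....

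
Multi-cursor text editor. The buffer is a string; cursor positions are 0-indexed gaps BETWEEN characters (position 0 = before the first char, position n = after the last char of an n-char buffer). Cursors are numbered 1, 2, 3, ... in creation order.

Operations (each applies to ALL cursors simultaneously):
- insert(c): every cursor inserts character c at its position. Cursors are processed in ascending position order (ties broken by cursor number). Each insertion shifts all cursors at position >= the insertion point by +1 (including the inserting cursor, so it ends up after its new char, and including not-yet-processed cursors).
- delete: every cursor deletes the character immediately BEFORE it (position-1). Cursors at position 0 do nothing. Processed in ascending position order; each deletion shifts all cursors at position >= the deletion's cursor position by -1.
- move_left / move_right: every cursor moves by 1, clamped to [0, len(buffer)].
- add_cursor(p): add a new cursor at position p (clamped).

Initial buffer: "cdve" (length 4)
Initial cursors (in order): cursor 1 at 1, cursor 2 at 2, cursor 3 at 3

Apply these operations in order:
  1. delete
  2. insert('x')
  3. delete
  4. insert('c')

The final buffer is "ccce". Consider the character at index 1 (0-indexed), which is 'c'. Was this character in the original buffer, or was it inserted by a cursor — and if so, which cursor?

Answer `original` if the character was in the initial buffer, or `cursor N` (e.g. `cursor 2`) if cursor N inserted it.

After op 1 (delete): buffer="e" (len 1), cursors c1@0 c2@0 c3@0, authorship .
After op 2 (insert('x')): buffer="xxxe" (len 4), cursors c1@3 c2@3 c3@3, authorship 123.
After op 3 (delete): buffer="e" (len 1), cursors c1@0 c2@0 c3@0, authorship .
After op 4 (insert('c')): buffer="ccce" (len 4), cursors c1@3 c2@3 c3@3, authorship 123.
Authorship (.=original, N=cursor N): 1 2 3 .
Index 1: author = 2

Answer: cursor 2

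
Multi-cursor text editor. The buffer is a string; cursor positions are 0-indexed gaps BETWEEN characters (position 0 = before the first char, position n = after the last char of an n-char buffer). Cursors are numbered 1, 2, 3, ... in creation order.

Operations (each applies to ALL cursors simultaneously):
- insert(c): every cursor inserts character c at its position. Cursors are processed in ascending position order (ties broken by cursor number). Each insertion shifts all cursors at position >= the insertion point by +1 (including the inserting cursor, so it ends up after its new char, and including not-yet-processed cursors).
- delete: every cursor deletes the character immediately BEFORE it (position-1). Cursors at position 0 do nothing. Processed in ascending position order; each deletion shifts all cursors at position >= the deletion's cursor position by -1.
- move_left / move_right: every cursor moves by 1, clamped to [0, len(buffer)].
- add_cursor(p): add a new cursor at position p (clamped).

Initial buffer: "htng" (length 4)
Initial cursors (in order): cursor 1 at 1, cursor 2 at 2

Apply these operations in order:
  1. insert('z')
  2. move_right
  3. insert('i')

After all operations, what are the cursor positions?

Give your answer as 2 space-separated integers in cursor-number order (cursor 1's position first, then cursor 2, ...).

Answer: 4 7

Derivation:
After op 1 (insert('z')): buffer="hztzng" (len 6), cursors c1@2 c2@4, authorship .1.2..
After op 2 (move_right): buffer="hztzng" (len 6), cursors c1@3 c2@5, authorship .1.2..
After op 3 (insert('i')): buffer="hztiznig" (len 8), cursors c1@4 c2@7, authorship .1.12.2.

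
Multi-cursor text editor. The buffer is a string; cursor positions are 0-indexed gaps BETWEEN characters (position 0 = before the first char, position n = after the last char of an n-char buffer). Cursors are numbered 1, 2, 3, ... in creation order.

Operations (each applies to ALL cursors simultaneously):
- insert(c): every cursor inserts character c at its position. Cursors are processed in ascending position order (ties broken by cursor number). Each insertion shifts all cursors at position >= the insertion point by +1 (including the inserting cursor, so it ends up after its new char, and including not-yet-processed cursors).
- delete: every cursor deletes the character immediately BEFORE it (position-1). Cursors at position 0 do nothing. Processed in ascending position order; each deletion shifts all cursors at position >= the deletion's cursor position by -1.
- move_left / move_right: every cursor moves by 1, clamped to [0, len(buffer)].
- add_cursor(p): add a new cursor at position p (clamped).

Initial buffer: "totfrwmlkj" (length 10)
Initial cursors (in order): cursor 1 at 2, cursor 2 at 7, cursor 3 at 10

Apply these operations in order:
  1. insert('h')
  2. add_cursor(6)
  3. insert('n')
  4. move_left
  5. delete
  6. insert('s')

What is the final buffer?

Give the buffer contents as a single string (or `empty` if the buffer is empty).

Answer: tosntfsnwmsnlkjsn

Derivation:
After op 1 (insert('h')): buffer="tohtfrwmhlkjh" (len 13), cursors c1@3 c2@9 c3@13, authorship ..1.....2...3
After op 2 (add_cursor(6)): buffer="tohtfrwmhlkjh" (len 13), cursors c1@3 c4@6 c2@9 c3@13, authorship ..1.....2...3
After op 3 (insert('n')): buffer="tohntfrnwmhnlkjhn" (len 17), cursors c1@4 c4@8 c2@12 c3@17, authorship ..11...4..22...33
After op 4 (move_left): buffer="tohntfrnwmhnlkjhn" (len 17), cursors c1@3 c4@7 c2@11 c3@16, authorship ..11...4..22...33
After op 5 (delete): buffer="tontfnwmnlkjn" (len 13), cursors c1@2 c4@5 c2@8 c3@12, authorship ..1..4..2...3
After op 6 (insert('s')): buffer="tosntfsnwmsnlkjsn" (len 17), cursors c1@3 c4@7 c2@11 c3@16, authorship ..11..44..22...33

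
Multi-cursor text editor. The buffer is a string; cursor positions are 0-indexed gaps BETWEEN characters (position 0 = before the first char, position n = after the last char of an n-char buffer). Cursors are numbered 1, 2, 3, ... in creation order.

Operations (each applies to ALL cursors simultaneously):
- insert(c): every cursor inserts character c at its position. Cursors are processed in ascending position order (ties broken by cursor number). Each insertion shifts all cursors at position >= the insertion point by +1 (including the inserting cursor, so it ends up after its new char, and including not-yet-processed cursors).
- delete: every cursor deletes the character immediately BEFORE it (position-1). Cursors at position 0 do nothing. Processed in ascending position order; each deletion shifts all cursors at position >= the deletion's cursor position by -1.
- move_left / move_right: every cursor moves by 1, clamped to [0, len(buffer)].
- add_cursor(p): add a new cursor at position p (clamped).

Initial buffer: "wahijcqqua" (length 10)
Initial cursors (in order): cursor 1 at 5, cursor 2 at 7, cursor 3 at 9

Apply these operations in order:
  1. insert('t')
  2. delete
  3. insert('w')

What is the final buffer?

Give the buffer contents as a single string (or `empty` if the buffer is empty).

After op 1 (insert('t')): buffer="wahijtcqtquta" (len 13), cursors c1@6 c2@9 c3@12, authorship .....1..2..3.
After op 2 (delete): buffer="wahijcqqua" (len 10), cursors c1@5 c2@7 c3@9, authorship ..........
After op 3 (insert('w')): buffer="wahijwcqwquwa" (len 13), cursors c1@6 c2@9 c3@12, authorship .....1..2..3.

Answer: wahijwcqwquwa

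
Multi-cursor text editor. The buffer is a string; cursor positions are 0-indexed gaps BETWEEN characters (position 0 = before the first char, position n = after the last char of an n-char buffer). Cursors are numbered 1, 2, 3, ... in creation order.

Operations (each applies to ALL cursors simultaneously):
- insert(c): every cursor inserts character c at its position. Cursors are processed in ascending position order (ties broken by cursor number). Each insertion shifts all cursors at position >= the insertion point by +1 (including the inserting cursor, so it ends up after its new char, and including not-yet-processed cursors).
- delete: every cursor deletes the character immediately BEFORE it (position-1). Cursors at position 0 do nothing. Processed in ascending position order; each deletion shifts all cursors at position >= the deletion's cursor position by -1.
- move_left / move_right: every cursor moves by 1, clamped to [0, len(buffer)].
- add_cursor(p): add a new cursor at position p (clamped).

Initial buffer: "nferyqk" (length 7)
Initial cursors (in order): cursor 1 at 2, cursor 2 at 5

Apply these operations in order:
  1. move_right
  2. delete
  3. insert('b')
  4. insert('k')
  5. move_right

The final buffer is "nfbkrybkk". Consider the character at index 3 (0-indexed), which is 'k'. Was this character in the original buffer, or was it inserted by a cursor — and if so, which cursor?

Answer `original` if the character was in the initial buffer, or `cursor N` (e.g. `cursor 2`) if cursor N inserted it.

Answer: cursor 1

Derivation:
After op 1 (move_right): buffer="nferyqk" (len 7), cursors c1@3 c2@6, authorship .......
After op 2 (delete): buffer="nfryk" (len 5), cursors c1@2 c2@4, authorship .....
After op 3 (insert('b')): buffer="nfbrybk" (len 7), cursors c1@3 c2@6, authorship ..1..2.
After op 4 (insert('k')): buffer="nfbkrybkk" (len 9), cursors c1@4 c2@8, authorship ..11..22.
After op 5 (move_right): buffer="nfbkrybkk" (len 9), cursors c1@5 c2@9, authorship ..11..22.
Authorship (.=original, N=cursor N): . . 1 1 . . 2 2 .
Index 3: author = 1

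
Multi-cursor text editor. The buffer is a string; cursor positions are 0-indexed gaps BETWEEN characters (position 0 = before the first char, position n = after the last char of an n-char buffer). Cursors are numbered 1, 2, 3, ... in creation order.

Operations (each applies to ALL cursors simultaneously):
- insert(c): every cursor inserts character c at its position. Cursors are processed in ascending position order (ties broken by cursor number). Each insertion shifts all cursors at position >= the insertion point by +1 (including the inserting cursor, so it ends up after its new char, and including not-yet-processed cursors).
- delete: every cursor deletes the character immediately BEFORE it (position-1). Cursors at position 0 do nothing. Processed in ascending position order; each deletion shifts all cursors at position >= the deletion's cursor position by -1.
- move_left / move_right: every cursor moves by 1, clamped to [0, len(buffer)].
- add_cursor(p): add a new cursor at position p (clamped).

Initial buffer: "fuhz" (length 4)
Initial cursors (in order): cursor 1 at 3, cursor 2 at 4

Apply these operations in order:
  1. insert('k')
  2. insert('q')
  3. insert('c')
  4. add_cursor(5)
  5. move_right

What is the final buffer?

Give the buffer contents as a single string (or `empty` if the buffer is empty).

Answer: fuhkqczkqc

Derivation:
After op 1 (insert('k')): buffer="fuhkzk" (len 6), cursors c1@4 c2@6, authorship ...1.2
After op 2 (insert('q')): buffer="fuhkqzkq" (len 8), cursors c1@5 c2@8, authorship ...11.22
After op 3 (insert('c')): buffer="fuhkqczkqc" (len 10), cursors c1@6 c2@10, authorship ...111.222
After op 4 (add_cursor(5)): buffer="fuhkqczkqc" (len 10), cursors c3@5 c1@6 c2@10, authorship ...111.222
After op 5 (move_right): buffer="fuhkqczkqc" (len 10), cursors c3@6 c1@7 c2@10, authorship ...111.222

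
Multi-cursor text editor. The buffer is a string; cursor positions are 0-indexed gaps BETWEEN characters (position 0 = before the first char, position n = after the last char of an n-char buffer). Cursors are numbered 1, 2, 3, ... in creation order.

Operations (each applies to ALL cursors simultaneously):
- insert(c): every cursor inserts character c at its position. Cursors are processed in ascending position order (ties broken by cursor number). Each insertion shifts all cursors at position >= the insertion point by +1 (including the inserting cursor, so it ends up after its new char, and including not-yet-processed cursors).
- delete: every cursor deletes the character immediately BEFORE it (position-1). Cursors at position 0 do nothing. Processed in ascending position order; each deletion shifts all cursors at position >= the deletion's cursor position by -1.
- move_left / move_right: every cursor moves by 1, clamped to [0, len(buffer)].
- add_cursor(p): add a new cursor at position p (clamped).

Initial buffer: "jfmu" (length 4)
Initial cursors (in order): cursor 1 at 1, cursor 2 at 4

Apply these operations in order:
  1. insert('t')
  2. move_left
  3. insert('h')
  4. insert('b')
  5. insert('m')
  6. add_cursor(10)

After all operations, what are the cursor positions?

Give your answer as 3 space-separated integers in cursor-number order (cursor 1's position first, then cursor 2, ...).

Answer: 4 11 10

Derivation:
After op 1 (insert('t')): buffer="jtfmut" (len 6), cursors c1@2 c2@6, authorship .1...2
After op 2 (move_left): buffer="jtfmut" (len 6), cursors c1@1 c2@5, authorship .1...2
After op 3 (insert('h')): buffer="jhtfmuht" (len 8), cursors c1@2 c2@7, authorship .11...22
After op 4 (insert('b')): buffer="jhbtfmuhbt" (len 10), cursors c1@3 c2@9, authorship .111...222
After op 5 (insert('m')): buffer="jhbmtfmuhbmt" (len 12), cursors c1@4 c2@11, authorship .1111...2222
After op 6 (add_cursor(10)): buffer="jhbmtfmuhbmt" (len 12), cursors c1@4 c3@10 c2@11, authorship .1111...2222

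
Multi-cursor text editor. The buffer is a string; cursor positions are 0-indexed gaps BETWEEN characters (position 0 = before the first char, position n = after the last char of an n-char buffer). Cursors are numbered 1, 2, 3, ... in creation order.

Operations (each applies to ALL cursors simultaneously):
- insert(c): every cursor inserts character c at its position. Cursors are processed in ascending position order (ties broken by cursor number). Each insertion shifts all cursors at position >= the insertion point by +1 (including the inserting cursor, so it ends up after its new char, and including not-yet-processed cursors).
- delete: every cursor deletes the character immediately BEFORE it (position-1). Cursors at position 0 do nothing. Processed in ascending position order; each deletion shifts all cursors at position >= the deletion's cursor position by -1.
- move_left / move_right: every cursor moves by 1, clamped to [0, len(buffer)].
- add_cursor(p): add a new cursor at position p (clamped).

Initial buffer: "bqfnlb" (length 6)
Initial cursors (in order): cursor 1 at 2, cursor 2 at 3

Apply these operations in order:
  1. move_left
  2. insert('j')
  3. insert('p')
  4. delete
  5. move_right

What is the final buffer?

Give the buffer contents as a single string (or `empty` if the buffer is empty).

Answer: bjqjfnlb

Derivation:
After op 1 (move_left): buffer="bqfnlb" (len 6), cursors c1@1 c2@2, authorship ......
After op 2 (insert('j')): buffer="bjqjfnlb" (len 8), cursors c1@2 c2@4, authorship .1.2....
After op 3 (insert('p')): buffer="bjpqjpfnlb" (len 10), cursors c1@3 c2@6, authorship .11.22....
After op 4 (delete): buffer="bjqjfnlb" (len 8), cursors c1@2 c2@4, authorship .1.2....
After op 5 (move_right): buffer="bjqjfnlb" (len 8), cursors c1@3 c2@5, authorship .1.2....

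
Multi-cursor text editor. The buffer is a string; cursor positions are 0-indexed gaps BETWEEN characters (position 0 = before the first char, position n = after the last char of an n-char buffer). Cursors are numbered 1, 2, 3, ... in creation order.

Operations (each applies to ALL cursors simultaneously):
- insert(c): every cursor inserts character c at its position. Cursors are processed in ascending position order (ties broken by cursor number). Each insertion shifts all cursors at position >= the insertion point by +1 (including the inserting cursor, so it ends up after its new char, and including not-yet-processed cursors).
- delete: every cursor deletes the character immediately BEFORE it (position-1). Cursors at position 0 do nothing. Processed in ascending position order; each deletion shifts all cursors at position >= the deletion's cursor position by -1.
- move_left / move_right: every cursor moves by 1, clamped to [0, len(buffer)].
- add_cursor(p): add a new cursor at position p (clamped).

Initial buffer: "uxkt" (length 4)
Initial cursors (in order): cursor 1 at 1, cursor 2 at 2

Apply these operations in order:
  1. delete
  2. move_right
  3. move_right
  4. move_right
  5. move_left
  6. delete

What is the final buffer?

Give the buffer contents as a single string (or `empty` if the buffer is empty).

After op 1 (delete): buffer="kt" (len 2), cursors c1@0 c2@0, authorship ..
After op 2 (move_right): buffer="kt" (len 2), cursors c1@1 c2@1, authorship ..
After op 3 (move_right): buffer="kt" (len 2), cursors c1@2 c2@2, authorship ..
After op 4 (move_right): buffer="kt" (len 2), cursors c1@2 c2@2, authorship ..
After op 5 (move_left): buffer="kt" (len 2), cursors c1@1 c2@1, authorship ..
After op 6 (delete): buffer="t" (len 1), cursors c1@0 c2@0, authorship .

Answer: t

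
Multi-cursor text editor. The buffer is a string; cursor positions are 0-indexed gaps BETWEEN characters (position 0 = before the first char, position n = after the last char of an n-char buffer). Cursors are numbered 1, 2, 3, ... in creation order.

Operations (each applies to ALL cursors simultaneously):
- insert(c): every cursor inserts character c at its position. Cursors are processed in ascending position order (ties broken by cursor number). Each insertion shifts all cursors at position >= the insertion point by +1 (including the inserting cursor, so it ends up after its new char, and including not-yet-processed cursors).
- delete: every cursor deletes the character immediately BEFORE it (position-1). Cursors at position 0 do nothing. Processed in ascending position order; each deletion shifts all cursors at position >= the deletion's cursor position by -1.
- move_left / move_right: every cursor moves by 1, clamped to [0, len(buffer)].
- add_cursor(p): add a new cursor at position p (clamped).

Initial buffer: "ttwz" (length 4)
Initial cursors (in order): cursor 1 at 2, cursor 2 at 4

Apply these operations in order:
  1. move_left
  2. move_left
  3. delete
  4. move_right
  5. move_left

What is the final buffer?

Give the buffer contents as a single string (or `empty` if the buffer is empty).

Answer: twz

Derivation:
After op 1 (move_left): buffer="ttwz" (len 4), cursors c1@1 c2@3, authorship ....
After op 2 (move_left): buffer="ttwz" (len 4), cursors c1@0 c2@2, authorship ....
After op 3 (delete): buffer="twz" (len 3), cursors c1@0 c2@1, authorship ...
After op 4 (move_right): buffer="twz" (len 3), cursors c1@1 c2@2, authorship ...
After op 5 (move_left): buffer="twz" (len 3), cursors c1@0 c2@1, authorship ...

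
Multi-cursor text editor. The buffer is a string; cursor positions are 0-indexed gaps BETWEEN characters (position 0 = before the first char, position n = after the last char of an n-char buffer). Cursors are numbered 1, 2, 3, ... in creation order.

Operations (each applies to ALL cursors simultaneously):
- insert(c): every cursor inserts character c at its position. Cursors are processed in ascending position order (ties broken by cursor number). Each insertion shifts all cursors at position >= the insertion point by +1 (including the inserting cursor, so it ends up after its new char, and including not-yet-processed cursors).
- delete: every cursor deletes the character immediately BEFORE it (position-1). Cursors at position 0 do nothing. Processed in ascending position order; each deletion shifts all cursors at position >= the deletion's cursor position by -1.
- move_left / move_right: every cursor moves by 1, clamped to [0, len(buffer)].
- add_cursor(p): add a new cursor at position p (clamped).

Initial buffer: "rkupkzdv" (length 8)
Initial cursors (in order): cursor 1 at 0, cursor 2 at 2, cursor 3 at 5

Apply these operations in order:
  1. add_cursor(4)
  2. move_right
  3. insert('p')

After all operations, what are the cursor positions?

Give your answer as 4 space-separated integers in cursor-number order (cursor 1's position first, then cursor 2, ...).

Answer: 2 5 10 8

Derivation:
After op 1 (add_cursor(4)): buffer="rkupkzdv" (len 8), cursors c1@0 c2@2 c4@4 c3@5, authorship ........
After op 2 (move_right): buffer="rkupkzdv" (len 8), cursors c1@1 c2@3 c4@5 c3@6, authorship ........
After op 3 (insert('p')): buffer="rpkuppkpzpdv" (len 12), cursors c1@2 c2@5 c4@8 c3@10, authorship .1..2..4.3..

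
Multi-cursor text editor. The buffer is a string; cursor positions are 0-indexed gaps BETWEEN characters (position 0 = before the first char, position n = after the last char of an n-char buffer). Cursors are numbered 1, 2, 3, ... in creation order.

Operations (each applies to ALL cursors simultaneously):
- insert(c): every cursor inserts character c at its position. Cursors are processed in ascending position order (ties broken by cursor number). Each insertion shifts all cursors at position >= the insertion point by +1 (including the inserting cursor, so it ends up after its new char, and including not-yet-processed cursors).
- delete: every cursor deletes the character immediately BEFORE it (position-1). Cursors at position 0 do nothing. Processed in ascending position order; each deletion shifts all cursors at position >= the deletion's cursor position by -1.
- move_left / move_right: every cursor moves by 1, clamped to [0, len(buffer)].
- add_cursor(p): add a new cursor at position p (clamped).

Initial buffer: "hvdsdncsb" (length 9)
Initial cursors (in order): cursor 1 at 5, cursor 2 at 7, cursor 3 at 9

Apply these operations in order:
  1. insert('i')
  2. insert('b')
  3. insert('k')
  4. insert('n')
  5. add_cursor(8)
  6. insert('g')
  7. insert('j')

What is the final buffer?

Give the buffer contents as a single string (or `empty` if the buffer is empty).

Answer: hvdsdibkgjngjncibkngjsbibkngj

Derivation:
After op 1 (insert('i')): buffer="hvdsdincisbi" (len 12), cursors c1@6 c2@9 c3@12, authorship .....1..2..3
After op 2 (insert('b')): buffer="hvdsdibncibsbib" (len 15), cursors c1@7 c2@11 c3@15, authorship .....11..22..33
After op 3 (insert('k')): buffer="hvdsdibkncibksbibk" (len 18), cursors c1@8 c2@13 c3@18, authorship .....111..222..333
After op 4 (insert('n')): buffer="hvdsdibknncibknsbibkn" (len 21), cursors c1@9 c2@15 c3@21, authorship .....1111..2222..3333
After op 5 (add_cursor(8)): buffer="hvdsdibknncibknsbibkn" (len 21), cursors c4@8 c1@9 c2@15 c3@21, authorship .....1111..2222..3333
After op 6 (insert('g')): buffer="hvdsdibkgngncibkngsbibkng" (len 25), cursors c4@9 c1@11 c2@18 c3@25, authorship .....111411..22222..33333
After op 7 (insert('j')): buffer="hvdsdibkgjngjncibkngjsbibkngj" (len 29), cursors c4@10 c1@13 c2@21 c3@29, authorship .....11144111..222222..333333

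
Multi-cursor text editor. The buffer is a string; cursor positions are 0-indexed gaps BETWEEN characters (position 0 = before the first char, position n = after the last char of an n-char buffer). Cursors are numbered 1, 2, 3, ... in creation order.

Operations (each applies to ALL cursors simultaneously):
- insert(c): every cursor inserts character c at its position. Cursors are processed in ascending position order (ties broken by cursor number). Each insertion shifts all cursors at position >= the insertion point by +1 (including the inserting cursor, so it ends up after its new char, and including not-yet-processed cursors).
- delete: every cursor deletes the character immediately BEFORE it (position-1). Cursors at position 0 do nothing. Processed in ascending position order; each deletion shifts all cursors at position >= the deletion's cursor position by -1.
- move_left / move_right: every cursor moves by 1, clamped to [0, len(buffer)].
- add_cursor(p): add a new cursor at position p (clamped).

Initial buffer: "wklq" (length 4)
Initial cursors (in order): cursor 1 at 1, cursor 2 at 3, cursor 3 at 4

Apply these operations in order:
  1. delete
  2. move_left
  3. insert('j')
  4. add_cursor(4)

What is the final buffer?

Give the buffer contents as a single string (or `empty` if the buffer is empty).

After op 1 (delete): buffer="k" (len 1), cursors c1@0 c2@1 c3@1, authorship .
After op 2 (move_left): buffer="k" (len 1), cursors c1@0 c2@0 c3@0, authorship .
After op 3 (insert('j')): buffer="jjjk" (len 4), cursors c1@3 c2@3 c3@3, authorship 123.
After op 4 (add_cursor(4)): buffer="jjjk" (len 4), cursors c1@3 c2@3 c3@3 c4@4, authorship 123.

Answer: jjjk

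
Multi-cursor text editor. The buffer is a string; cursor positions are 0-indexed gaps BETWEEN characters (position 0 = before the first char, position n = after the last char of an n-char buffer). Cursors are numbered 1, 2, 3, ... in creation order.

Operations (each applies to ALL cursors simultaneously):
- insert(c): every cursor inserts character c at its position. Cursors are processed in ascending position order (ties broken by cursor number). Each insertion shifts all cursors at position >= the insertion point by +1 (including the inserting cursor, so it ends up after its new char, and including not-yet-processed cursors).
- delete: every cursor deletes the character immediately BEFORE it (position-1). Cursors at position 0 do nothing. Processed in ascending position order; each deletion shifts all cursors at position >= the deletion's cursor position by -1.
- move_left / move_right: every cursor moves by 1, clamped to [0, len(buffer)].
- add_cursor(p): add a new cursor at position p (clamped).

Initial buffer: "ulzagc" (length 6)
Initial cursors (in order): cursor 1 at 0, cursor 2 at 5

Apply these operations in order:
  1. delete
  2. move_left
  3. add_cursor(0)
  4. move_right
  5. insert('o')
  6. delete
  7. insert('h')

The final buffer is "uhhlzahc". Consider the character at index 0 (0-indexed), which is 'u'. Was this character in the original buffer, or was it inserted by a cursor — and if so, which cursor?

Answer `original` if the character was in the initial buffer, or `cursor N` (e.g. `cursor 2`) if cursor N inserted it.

After op 1 (delete): buffer="ulzac" (len 5), cursors c1@0 c2@4, authorship .....
After op 2 (move_left): buffer="ulzac" (len 5), cursors c1@0 c2@3, authorship .....
After op 3 (add_cursor(0)): buffer="ulzac" (len 5), cursors c1@0 c3@0 c2@3, authorship .....
After op 4 (move_right): buffer="ulzac" (len 5), cursors c1@1 c3@1 c2@4, authorship .....
After op 5 (insert('o')): buffer="uoolzaoc" (len 8), cursors c1@3 c3@3 c2@7, authorship .13...2.
After op 6 (delete): buffer="ulzac" (len 5), cursors c1@1 c3@1 c2@4, authorship .....
After op 7 (insert('h')): buffer="uhhlzahc" (len 8), cursors c1@3 c3@3 c2@7, authorship .13...2.
Authorship (.=original, N=cursor N): . 1 3 . . . 2 .
Index 0: author = original

Answer: original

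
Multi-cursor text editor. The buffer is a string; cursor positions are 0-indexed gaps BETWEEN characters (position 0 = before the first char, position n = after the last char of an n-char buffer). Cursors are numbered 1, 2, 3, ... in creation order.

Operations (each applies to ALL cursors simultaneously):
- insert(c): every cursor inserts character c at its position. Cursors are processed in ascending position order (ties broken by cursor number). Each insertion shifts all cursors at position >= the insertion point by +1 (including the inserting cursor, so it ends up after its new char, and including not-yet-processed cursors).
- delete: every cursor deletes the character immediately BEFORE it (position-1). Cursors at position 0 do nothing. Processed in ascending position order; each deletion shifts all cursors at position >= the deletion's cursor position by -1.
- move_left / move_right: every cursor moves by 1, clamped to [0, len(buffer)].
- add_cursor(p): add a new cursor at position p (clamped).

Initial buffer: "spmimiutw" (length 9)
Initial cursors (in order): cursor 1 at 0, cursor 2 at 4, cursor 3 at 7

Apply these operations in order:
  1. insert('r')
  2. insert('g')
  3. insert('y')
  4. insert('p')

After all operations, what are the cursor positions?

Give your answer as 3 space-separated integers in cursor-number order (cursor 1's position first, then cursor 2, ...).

After op 1 (insert('r')): buffer="rspmirmiurtw" (len 12), cursors c1@1 c2@6 c3@10, authorship 1....2...3..
After op 2 (insert('g')): buffer="rgspmirgmiurgtw" (len 15), cursors c1@2 c2@8 c3@13, authorship 11....22...33..
After op 3 (insert('y')): buffer="rgyspmirgymiurgytw" (len 18), cursors c1@3 c2@10 c3@16, authorship 111....222...333..
After op 4 (insert('p')): buffer="rgypspmirgypmiurgyptw" (len 21), cursors c1@4 c2@12 c3@19, authorship 1111....2222...3333..

Answer: 4 12 19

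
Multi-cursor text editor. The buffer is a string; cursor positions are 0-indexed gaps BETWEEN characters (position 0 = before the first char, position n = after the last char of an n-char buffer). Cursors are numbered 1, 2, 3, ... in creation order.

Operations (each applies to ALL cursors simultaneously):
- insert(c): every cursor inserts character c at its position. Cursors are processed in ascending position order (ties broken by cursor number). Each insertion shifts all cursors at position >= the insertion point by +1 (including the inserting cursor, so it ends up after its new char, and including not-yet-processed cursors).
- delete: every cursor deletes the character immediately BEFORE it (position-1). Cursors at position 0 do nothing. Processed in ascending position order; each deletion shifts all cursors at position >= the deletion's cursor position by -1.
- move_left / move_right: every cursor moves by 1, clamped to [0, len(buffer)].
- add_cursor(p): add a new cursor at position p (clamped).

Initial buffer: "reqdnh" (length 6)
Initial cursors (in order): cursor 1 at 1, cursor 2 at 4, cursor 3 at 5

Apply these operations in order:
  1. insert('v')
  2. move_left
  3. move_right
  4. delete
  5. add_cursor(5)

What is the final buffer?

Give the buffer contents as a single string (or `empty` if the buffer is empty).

After op 1 (insert('v')): buffer="rveqdvnvh" (len 9), cursors c1@2 c2@6 c3@8, authorship .1...2.3.
After op 2 (move_left): buffer="rveqdvnvh" (len 9), cursors c1@1 c2@5 c3@7, authorship .1...2.3.
After op 3 (move_right): buffer="rveqdvnvh" (len 9), cursors c1@2 c2@6 c3@8, authorship .1...2.3.
After op 4 (delete): buffer="reqdnh" (len 6), cursors c1@1 c2@4 c3@5, authorship ......
After op 5 (add_cursor(5)): buffer="reqdnh" (len 6), cursors c1@1 c2@4 c3@5 c4@5, authorship ......

Answer: reqdnh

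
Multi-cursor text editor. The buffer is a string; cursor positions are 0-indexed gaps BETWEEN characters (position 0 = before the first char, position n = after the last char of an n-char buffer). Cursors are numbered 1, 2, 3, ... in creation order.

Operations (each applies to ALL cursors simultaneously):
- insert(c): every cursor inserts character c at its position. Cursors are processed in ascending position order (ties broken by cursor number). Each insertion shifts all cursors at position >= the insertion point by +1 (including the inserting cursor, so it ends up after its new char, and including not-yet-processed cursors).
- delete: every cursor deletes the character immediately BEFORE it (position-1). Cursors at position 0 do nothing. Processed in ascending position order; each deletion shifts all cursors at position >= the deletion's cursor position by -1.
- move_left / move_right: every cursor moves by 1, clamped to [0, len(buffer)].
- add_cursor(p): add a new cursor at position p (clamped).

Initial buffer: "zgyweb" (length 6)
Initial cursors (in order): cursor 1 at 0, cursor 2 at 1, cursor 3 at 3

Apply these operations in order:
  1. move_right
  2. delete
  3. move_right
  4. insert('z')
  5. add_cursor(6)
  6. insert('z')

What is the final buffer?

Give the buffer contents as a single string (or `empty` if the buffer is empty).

Answer: yzzzzezzbz

Derivation:
After op 1 (move_right): buffer="zgyweb" (len 6), cursors c1@1 c2@2 c3@4, authorship ......
After op 2 (delete): buffer="yeb" (len 3), cursors c1@0 c2@0 c3@1, authorship ...
After op 3 (move_right): buffer="yeb" (len 3), cursors c1@1 c2@1 c3@2, authorship ...
After op 4 (insert('z')): buffer="yzzezb" (len 6), cursors c1@3 c2@3 c3@5, authorship .12.3.
After op 5 (add_cursor(6)): buffer="yzzezb" (len 6), cursors c1@3 c2@3 c3@5 c4@6, authorship .12.3.
After op 6 (insert('z')): buffer="yzzzzezzbz" (len 10), cursors c1@5 c2@5 c3@8 c4@10, authorship .1212.33.4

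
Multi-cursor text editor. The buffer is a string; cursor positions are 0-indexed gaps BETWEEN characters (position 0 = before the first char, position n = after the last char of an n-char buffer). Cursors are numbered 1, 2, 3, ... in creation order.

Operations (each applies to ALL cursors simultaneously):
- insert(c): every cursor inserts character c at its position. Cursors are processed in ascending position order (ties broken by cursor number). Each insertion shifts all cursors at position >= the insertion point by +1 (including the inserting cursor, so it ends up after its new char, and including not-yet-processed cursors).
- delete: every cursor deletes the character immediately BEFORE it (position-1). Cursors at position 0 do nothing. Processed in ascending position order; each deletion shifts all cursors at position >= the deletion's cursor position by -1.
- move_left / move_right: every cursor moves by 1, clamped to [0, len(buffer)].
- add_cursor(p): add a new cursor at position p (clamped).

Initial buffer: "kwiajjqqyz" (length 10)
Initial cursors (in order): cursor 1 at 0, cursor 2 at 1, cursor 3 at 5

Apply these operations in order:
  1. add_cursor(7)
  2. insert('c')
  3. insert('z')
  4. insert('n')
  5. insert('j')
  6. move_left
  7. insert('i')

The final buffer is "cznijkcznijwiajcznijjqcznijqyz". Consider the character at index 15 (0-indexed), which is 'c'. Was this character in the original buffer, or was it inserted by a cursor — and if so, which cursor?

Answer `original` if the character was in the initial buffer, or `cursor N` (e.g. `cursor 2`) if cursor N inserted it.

Answer: cursor 3

Derivation:
After op 1 (add_cursor(7)): buffer="kwiajjqqyz" (len 10), cursors c1@0 c2@1 c3@5 c4@7, authorship ..........
After op 2 (insert('c')): buffer="ckcwiajcjqcqyz" (len 14), cursors c1@1 c2@3 c3@8 c4@11, authorship 1.2....3..4...
After op 3 (insert('z')): buffer="czkczwiajczjqczqyz" (len 18), cursors c1@2 c2@5 c3@11 c4@15, authorship 11.22....33..44...
After op 4 (insert('n')): buffer="cznkcznwiajcznjqcznqyz" (len 22), cursors c1@3 c2@7 c3@14 c4@19, authorship 111.222....333..444...
After op 5 (insert('j')): buffer="cznjkcznjwiajcznjjqcznjqyz" (len 26), cursors c1@4 c2@9 c3@17 c4@23, authorship 1111.2222....3333..4444...
After op 6 (move_left): buffer="cznjkcznjwiajcznjjqcznjqyz" (len 26), cursors c1@3 c2@8 c3@16 c4@22, authorship 1111.2222....3333..4444...
After op 7 (insert('i')): buffer="cznijkcznijwiajcznijjqcznijqyz" (len 30), cursors c1@4 c2@10 c3@19 c4@26, authorship 11111.22222....33333..44444...
Authorship (.=original, N=cursor N): 1 1 1 1 1 . 2 2 2 2 2 . . . . 3 3 3 3 3 . . 4 4 4 4 4 . . .
Index 15: author = 3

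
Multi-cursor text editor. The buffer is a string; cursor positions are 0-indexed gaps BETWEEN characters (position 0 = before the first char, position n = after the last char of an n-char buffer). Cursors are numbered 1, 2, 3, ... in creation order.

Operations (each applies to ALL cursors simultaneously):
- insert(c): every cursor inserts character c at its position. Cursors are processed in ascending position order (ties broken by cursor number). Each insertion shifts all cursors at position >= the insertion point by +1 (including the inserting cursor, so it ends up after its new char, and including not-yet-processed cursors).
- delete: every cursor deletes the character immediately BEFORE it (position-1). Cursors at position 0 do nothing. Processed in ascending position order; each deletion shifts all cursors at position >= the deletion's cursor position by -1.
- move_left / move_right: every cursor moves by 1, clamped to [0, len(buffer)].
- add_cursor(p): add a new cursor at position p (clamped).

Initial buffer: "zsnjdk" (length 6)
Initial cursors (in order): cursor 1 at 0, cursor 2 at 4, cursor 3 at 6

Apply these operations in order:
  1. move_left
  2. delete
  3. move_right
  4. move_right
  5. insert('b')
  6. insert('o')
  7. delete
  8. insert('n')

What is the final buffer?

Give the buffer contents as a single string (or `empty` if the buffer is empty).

Answer: zsbnjkbbnn

Derivation:
After op 1 (move_left): buffer="zsnjdk" (len 6), cursors c1@0 c2@3 c3@5, authorship ......
After op 2 (delete): buffer="zsjk" (len 4), cursors c1@0 c2@2 c3@3, authorship ....
After op 3 (move_right): buffer="zsjk" (len 4), cursors c1@1 c2@3 c3@4, authorship ....
After op 4 (move_right): buffer="zsjk" (len 4), cursors c1@2 c2@4 c3@4, authorship ....
After op 5 (insert('b')): buffer="zsbjkbb" (len 7), cursors c1@3 c2@7 c3@7, authorship ..1..23
After op 6 (insert('o')): buffer="zsbojkbboo" (len 10), cursors c1@4 c2@10 c3@10, authorship ..11..2323
After op 7 (delete): buffer="zsbjkbb" (len 7), cursors c1@3 c2@7 c3@7, authorship ..1..23
After op 8 (insert('n')): buffer="zsbnjkbbnn" (len 10), cursors c1@4 c2@10 c3@10, authorship ..11..2323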